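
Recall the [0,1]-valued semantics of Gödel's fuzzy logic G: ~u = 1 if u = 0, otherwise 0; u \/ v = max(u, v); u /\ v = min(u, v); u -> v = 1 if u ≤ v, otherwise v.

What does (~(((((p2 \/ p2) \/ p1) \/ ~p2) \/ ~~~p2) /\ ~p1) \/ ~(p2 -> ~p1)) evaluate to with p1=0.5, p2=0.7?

1.00

(p2 \/ p2) = max(0.7, 0.7) = 0.7
((p2 \/ p2) \/ p1) = max(0.7, 0.5) = 0.7
~p2: Gödel ¬ of 0.7 = 0 (operand ≠ 0)
(((p2 \/ p2) \/ p1) \/ ~p2) = max(0.7, 0) = 0.7
~p2: Gödel ¬ of 0.7 = 0 (operand ≠ 0)
~~p2: Gödel ¬ of 0 = 1 (operand is 0)
~~~p2: Gödel ¬ of 1 = 0 (operand ≠ 0)
((((p2 \/ p2) \/ p1) \/ ~p2) \/ ~~~p2) = max(0.7, 0) = 0.7
~p1: Gödel ¬ of 0.5 = 0 (operand ≠ 0)
(((((p2 \/ p2) \/ p1) \/ ~p2) \/ ~~~p2) /\ ~p1) = min(0.7, 0) = 0
~(((((p2 \/ p2) \/ p1) \/ ~p2) \/ ~~~p2) /\ ~p1): Gödel ¬ of 0 = 1 (operand is 0)
~p1: Gödel ¬ of 0.5 = 0 (operand ≠ 0)
(p2 -> ~p1): 0.7 > 0, so result = 0
~(p2 -> ~p1): Gödel ¬ of 0 = 1 (operand is 0)
(~(((((p2 \/ p2) \/ p1) \/ ~p2) \/ ~~~p2) /\ ~p1) \/ ~(p2 -> ~p1)) = max(1, 1) = 1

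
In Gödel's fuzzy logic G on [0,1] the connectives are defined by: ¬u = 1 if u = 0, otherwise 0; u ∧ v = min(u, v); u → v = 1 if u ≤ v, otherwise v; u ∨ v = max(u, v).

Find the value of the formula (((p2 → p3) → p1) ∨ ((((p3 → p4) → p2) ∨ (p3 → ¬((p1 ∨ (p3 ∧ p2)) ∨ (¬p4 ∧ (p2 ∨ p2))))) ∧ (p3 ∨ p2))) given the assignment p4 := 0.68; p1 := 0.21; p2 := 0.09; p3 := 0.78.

(p2 → p3): 0.09 ≤ 0.78, so result = 1
((p2 → p3) → p1): 1 > 0.21, so result = 0.21
(p3 → p4): 0.78 > 0.68, so result = 0.68
((p3 → p4) → p2): 0.68 > 0.09, so result = 0.09
(p3 ∧ p2) = min(0.78, 0.09) = 0.09
(p1 ∨ (p3 ∧ p2)) = max(0.21, 0.09) = 0.21
¬p4: Gödel ¬ of 0.68 = 0 (operand ≠ 0)
(p2 ∨ p2) = max(0.09, 0.09) = 0.09
(¬p4 ∧ (p2 ∨ p2)) = min(0, 0.09) = 0
((p1 ∨ (p3 ∧ p2)) ∨ (¬p4 ∧ (p2 ∨ p2))) = max(0.21, 0) = 0.21
¬((p1 ∨ (p3 ∧ p2)) ∨ (¬p4 ∧ (p2 ∨ p2))): Gödel ¬ of 0.21 = 0 (operand ≠ 0)
(p3 → ¬((p1 ∨ (p3 ∧ p2)) ∨ (¬p4 ∧ (p2 ∨ p2)))): 0.78 > 0, so result = 0
(((p3 → p4) → p2) ∨ (p3 → ¬((p1 ∨ (p3 ∧ p2)) ∨ (¬p4 ∧ (p2 ∨ p2))))) = max(0.09, 0) = 0.09
(p3 ∨ p2) = max(0.78, 0.09) = 0.78
((((p3 → p4) → p2) ∨ (p3 → ¬((p1 ∨ (p3 ∧ p2)) ∨ (¬p4 ∧ (p2 ∨ p2))))) ∧ (p3 ∨ p2)) = min(0.09, 0.78) = 0.09
(((p2 → p3) → p1) ∨ ((((p3 → p4) → p2) ∨ (p3 → ¬((p1 ∨ (p3 ∧ p2)) ∨ (¬p4 ∧ (p2 ∨ p2))))) ∧ (p3 ∨ p2))) = max(0.21, 0.09) = 0.21

0.21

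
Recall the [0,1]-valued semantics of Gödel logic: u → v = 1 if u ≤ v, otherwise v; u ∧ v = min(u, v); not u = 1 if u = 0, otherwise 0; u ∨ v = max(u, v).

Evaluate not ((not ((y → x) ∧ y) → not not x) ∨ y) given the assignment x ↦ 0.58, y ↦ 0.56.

0.00

(y → x): 0.56 ≤ 0.58, so result = 1
((y → x) ∧ y) = min(1, 0.56) = 0.56
not ((y → x) ∧ y): Gödel ¬ of 0.56 = 0 (operand ≠ 0)
not x: Gödel ¬ of 0.58 = 0 (operand ≠ 0)
not not x: Gödel ¬ of 0 = 1 (operand is 0)
(not ((y → x) ∧ y) → not not x): 0 ≤ 1, so result = 1
((not ((y → x) ∧ y) → not not x) ∨ y) = max(1, 0.56) = 1
not ((not ((y → x) ∧ y) → not not x) ∨ y): Gödel ¬ of 1 = 0 (operand ≠ 0)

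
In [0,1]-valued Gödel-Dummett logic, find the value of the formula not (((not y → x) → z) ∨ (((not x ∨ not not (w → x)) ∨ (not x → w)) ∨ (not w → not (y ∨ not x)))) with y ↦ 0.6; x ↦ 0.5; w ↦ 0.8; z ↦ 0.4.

not y: Gödel ¬ of 0.6 = 0 (operand ≠ 0)
(not y → x): 0 ≤ 0.5, so result = 1
((not y → x) → z): 1 > 0.4, so result = 0.4
not x: Gödel ¬ of 0.5 = 0 (operand ≠ 0)
(w → x): 0.8 > 0.5, so result = 0.5
not (w → x): Gödel ¬ of 0.5 = 0 (operand ≠ 0)
not not (w → x): Gödel ¬ of 0 = 1 (operand is 0)
(not x ∨ not not (w → x)) = max(0, 1) = 1
not x: Gödel ¬ of 0.5 = 0 (operand ≠ 0)
(not x → w): 0 ≤ 0.8, so result = 1
((not x ∨ not not (w → x)) ∨ (not x → w)) = max(1, 1) = 1
not w: Gödel ¬ of 0.8 = 0 (operand ≠ 0)
not x: Gödel ¬ of 0.5 = 0 (operand ≠ 0)
(y ∨ not x) = max(0.6, 0) = 0.6
not (y ∨ not x): Gödel ¬ of 0.6 = 0 (operand ≠ 0)
(not w → not (y ∨ not x)): 0 ≤ 0, so result = 1
(((not x ∨ not not (w → x)) ∨ (not x → w)) ∨ (not w → not (y ∨ not x))) = max(1, 1) = 1
(((not y → x) → z) ∨ (((not x ∨ not not (w → x)) ∨ (not x → w)) ∨ (not w → not (y ∨ not x)))) = max(0.4, 1) = 1
not (((not y → x) → z) ∨ (((not x ∨ not not (w → x)) ∨ (not x → w)) ∨ (not w → not (y ∨ not x)))): Gödel ¬ of 1 = 0 (operand ≠ 0)

0.00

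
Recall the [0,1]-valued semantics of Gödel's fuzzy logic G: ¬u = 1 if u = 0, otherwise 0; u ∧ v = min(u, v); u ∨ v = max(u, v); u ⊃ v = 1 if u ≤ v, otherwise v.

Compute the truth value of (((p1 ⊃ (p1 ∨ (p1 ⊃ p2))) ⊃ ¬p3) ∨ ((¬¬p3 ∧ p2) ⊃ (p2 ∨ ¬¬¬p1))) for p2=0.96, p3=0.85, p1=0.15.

1.00

(p1 ⊃ p2): 0.15 ≤ 0.96, so result = 1
(p1 ∨ (p1 ⊃ p2)) = max(0.15, 1) = 1
(p1 ⊃ (p1 ∨ (p1 ⊃ p2))): 0.15 ≤ 1, so result = 1
¬p3: Gödel ¬ of 0.85 = 0 (operand ≠ 0)
((p1 ⊃ (p1 ∨ (p1 ⊃ p2))) ⊃ ¬p3): 1 > 0, so result = 0
¬p3: Gödel ¬ of 0.85 = 0 (operand ≠ 0)
¬¬p3: Gödel ¬ of 0 = 1 (operand is 0)
(¬¬p3 ∧ p2) = min(1, 0.96) = 0.96
¬p1: Gödel ¬ of 0.15 = 0 (operand ≠ 0)
¬¬p1: Gödel ¬ of 0 = 1 (operand is 0)
¬¬¬p1: Gödel ¬ of 1 = 0 (operand ≠ 0)
(p2 ∨ ¬¬¬p1) = max(0.96, 0) = 0.96
((¬¬p3 ∧ p2) ⊃ (p2 ∨ ¬¬¬p1)): 0.96 ≤ 0.96, so result = 1
(((p1 ⊃ (p1 ∨ (p1 ⊃ p2))) ⊃ ¬p3) ∨ ((¬¬p3 ∧ p2) ⊃ (p2 ∨ ¬¬¬p1))) = max(0, 1) = 1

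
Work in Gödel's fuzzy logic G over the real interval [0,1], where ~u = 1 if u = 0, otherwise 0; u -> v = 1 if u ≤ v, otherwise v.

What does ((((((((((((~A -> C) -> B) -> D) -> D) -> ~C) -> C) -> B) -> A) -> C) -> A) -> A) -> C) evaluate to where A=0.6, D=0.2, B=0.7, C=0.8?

0.80

~A: Gödel ¬ of 0.6 = 0 (operand ≠ 0)
(~A -> C): 0 ≤ 0.8, so result = 1
((~A -> C) -> B): 1 > 0.7, so result = 0.7
(((~A -> C) -> B) -> D): 0.7 > 0.2, so result = 0.2
((((~A -> C) -> B) -> D) -> D): 0.2 ≤ 0.2, so result = 1
~C: Gödel ¬ of 0.8 = 0 (operand ≠ 0)
(((((~A -> C) -> B) -> D) -> D) -> ~C): 1 > 0, so result = 0
((((((~A -> C) -> B) -> D) -> D) -> ~C) -> C): 0 ≤ 0.8, so result = 1
(((((((~A -> C) -> B) -> D) -> D) -> ~C) -> C) -> B): 1 > 0.7, so result = 0.7
((((((((~A -> C) -> B) -> D) -> D) -> ~C) -> C) -> B) -> A): 0.7 > 0.6, so result = 0.6
(((((((((~A -> C) -> B) -> D) -> D) -> ~C) -> C) -> B) -> A) -> C): 0.6 ≤ 0.8, so result = 1
((((((((((~A -> C) -> B) -> D) -> D) -> ~C) -> C) -> B) -> A) -> C) -> A): 1 > 0.6, so result = 0.6
(((((((((((~A -> C) -> B) -> D) -> D) -> ~C) -> C) -> B) -> A) -> C) -> A) -> A): 0.6 ≤ 0.6, so result = 1
((((((((((((~A -> C) -> B) -> D) -> D) -> ~C) -> C) -> B) -> A) -> C) -> A) -> A) -> C): 1 > 0.8, so result = 0.8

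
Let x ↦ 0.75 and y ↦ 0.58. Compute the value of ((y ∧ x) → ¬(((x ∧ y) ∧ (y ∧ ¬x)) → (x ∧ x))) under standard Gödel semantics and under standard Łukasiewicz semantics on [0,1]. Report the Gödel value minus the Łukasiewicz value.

Gödel evaluation:
  (y ∧ x) = min(0.58, 0.75) = 0.58
  (x ∧ y) = min(0.75, 0.58) = 0.58
  ¬x: Gödel ¬ of 0.75 = 0 (operand ≠ 0)
  (y ∧ ¬x) = min(0.58, 0) = 0
  ((x ∧ y) ∧ (y ∧ ¬x)) = min(0.58, 0) = 0
  (x ∧ x) = min(0.75, 0.75) = 0.75
  (((x ∧ y) ∧ (y ∧ ¬x)) → (x ∧ x)): 0 ≤ 0.75, so result = 1
  ¬(((x ∧ y) ∧ (y ∧ ¬x)) → (x ∧ x)): Gödel ¬ of 1 = 0 (operand ≠ 0)
  ((y ∧ x) → ¬(((x ∧ y) ∧ (y ∧ ¬x)) → (x ∧ x))): 0.58 > 0, so result = 0
  Gödel value = 0
Łukasiewicz evaluation:
  (y ∧ x) = min(0.58, 0.75) = 0.58
  (x ∧ y) = min(0.75, 0.58) = 0.58
  ¬x: Łukasiewicz ¬ gives 1 − 0.75 = 0.25
  (y ∧ ¬x) = min(0.58, 0.25) = 0.25
  ((x ∧ y) ∧ (y ∧ ¬x)) = min(0.58, 0.25) = 0.25
  (x ∧ x) = min(0.75, 0.75) = 0.75
  (((x ∧ y) ∧ (y ∧ ¬x)) → (x ∧ x)): min(1, 1 − 0.25 + 0.75) = 1
  ¬(((x ∧ y) ∧ (y ∧ ¬x)) → (x ∧ x)): Łukasiewicz ¬ gives 1 − 1 = 0
  ((y ∧ x) → ¬(((x ∧ y) ∧ (y ∧ ¬x)) → (x ∧ x))): min(1, 1 − 0.58 + 0) = 0.42
  Łukasiewicz value = 0.42
Difference: 0 − 0.42 = -0.42

-0.42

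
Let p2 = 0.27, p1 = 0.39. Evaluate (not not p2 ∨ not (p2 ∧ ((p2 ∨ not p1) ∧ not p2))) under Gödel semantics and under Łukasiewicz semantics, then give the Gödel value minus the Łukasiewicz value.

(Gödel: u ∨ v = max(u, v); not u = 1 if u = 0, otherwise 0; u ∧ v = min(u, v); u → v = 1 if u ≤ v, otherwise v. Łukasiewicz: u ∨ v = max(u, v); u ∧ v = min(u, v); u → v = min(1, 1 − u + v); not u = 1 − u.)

Gödel evaluation:
  not p2: Gödel ¬ of 0.27 = 0 (operand ≠ 0)
  not not p2: Gödel ¬ of 0 = 1 (operand is 0)
  not p1: Gödel ¬ of 0.39 = 0 (operand ≠ 0)
  (p2 ∨ not p1) = max(0.27, 0) = 0.27
  not p2: Gödel ¬ of 0.27 = 0 (operand ≠ 0)
  ((p2 ∨ not p1) ∧ not p2) = min(0.27, 0) = 0
  (p2 ∧ ((p2 ∨ not p1) ∧ not p2)) = min(0.27, 0) = 0
  not (p2 ∧ ((p2 ∨ not p1) ∧ not p2)): Gödel ¬ of 0 = 1 (operand is 0)
  (not not p2 ∨ not (p2 ∧ ((p2 ∨ not p1) ∧ not p2))) = max(1, 1) = 1
  Gödel value = 1
Łukasiewicz evaluation:
  not p2: Łukasiewicz ¬ gives 1 − 0.27 = 0.73
  not not p2: Łukasiewicz ¬ gives 1 − 0.73 = 0.27
  not p1: Łukasiewicz ¬ gives 1 − 0.39 = 0.61
  (p2 ∨ not p1) = max(0.27, 0.61) = 0.61
  not p2: Łukasiewicz ¬ gives 1 − 0.27 = 0.73
  ((p2 ∨ not p1) ∧ not p2) = min(0.61, 0.73) = 0.61
  (p2 ∧ ((p2 ∨ not p1) ∧ not p2)) = min(0.27, 0.61) = 0.27
  not (p2 ∧ ((p2 ∨ not p1) ∧ not p2)): Łukasiewicz ¬ gives 1 − 0.27 = 0.73
  (not not p2 ∨ not (p2 ∧ ((p2 ∨ not p1) ∧ not p2))) = max(0.27, 0.73) = 0.73
  Łukasiewicz value = 0.73
Difference: 1 − 0.73 = 0.27

0.27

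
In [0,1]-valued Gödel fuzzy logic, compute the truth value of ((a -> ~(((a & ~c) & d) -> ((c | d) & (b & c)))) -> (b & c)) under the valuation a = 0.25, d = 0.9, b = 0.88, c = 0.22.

~c: Gödel ¬ of 0.22 = 0 (operand ≠ 0)
(a & ~c) = min(0.25, 0) = 0
((a & ~c) & d) = min(0, 0.9) = 0
(c | d) = max(0.22, 0.9) = 0.9
(b & c) = min(0.88, 0.22) = 0.22
((c | d) & (b & c)) = min(0.9, 0.22) = 0.22
(((a & ~c) & d) -> ((c | d) & (b & c))): 0 ≤ 0.22, so result = 1
~(((a & ~c) & d) -> ((c | d) & (b & c))): Gödel ¬ of 1 = 0 (operand ≠ 0)
(a -> ~(((a & ~c) & d) -> ((c | d) & (b & c)))): 0.25 > 0, so result = 0
(b & c) = min(0.88, 0.22) = 0.22
((a -> ~(((a & ~c) & d) -> ((c | d) & (b & c)))) -> (b & c)): 0 ≤ 0.22, so result = 1

1.00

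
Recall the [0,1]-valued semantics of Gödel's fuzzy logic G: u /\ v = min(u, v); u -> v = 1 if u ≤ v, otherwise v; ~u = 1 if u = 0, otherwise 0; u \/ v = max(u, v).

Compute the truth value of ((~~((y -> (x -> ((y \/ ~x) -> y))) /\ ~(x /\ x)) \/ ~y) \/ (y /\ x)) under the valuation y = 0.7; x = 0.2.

~x: Gödel ¬ of 0.2 = 0 (operand ≠ 0)
(y \/ ~x) = max(0.7, 0) = 0.7
((y \/ ~x) -> y): 0.7 ≤ 0.7, so result = 1
(x -> ((y \/ ~x) -> y)): 0.2 ≤ 1, so result = 1
(y -> (x -> ((y \/ ~x) -> y))): 0.7 ≤ 1, so result = 1
(x /\ x) = min(0.2, 0.2) = 0.2
~(x /\ x): Gödel ¬ of 0.2 = 0 (operand ≠ 0)
((y -> (x -> ((y \/ ~x) -> y))) /\ ~(x /\ x)) = min(1, 0) = 0
~((y -> (x -> ((y \/ ~x) -> y))) /\ ~(x /\ x)): Gödel ¬ of 0 = 1 (operand is 0)
~~((y -> (x -> ((y \/ ~x) -> y))) /\ ~(x /\ x)): Gödel ¬ of 1 = 0 (operand ≠ 0)
~y: Gödel ¬ of 0.7 = 0 (operand ≠ 0)
(~~((y -> (x -> ((y \/ ~x) -> y))) /\ ~(x /\ x)) \/ ~y) = max(0, 0) = 0
(y /\ x) = min(0.7, 0.2) = 0.2
((~~((y -> (x -> ((y \/ ~x) -> y))) /\ ~(x /\ x)) \/ ~y) \/ (y /\ x)) = max(0, 0.2) = 0.2

0.20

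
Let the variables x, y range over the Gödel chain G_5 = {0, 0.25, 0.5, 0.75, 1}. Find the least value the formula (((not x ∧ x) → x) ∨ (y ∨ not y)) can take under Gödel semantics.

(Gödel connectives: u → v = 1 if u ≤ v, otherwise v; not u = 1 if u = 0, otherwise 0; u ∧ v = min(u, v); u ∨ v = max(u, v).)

Every assignment gives 1. For instance at x = 0, y = 0:
  not x: Gödel ¬ of 0 = 1 (operand is 0)
  (not x ∧ x) = min(1, 0) = 0
  ((not x ∧ x) → x): 0 ≤ 0, so result = 1
  not y: Gödel ¬ of 0 = 1 (operand is 0)
  (y ∨ not y) = max(0, 1) = 1
  (((not x ∧ x) → x) ∨ (y ∨ not y)) = max(1, 1) = 1
All 25 assignments give value 1 — the formula is a G_5-tautology.

1.00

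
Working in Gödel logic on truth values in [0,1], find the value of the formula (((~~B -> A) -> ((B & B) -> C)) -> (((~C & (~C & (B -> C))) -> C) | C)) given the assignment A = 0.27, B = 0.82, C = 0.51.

1.00

~B: Gödel ¬ of 0.82 = 0 (operand ≠ 0)
~~B: Gödel ¬ of 0 = 1 (operand is 0)
(~~B -> A): 1 > 0.27, so result = 0.27
(B & B) = min(0.82, 0.82) = 0.82
((B & B) -> C): 0.82 > 0.51, so result = 0.51
((~~B -> A) -> ((B & B) -> C)): 0.27 ≤ 0.51, so result = 1
~C: Gödel ¬ of 0.51 = 0 (operand ≠ 0)
~C: Gödel ¬ of 0.51 = 0 (operand ≠ 0)
(B -> C): 0.82 > 0.51, so result = 0.51
(~C & (B -> C)) = min(0, 0.51) = 0
(~C & (~C & (B -> C))) = min(0, 0) = 0
((~C & (~C & (B -> C))) -> C): 0 ≤ 0.51, so result = 1
(((~C & (~C & (B -> C))) -> C) | C) = max(1, 0.51) = 1
(((~~B -> A) -> ((B & B) -> C)) -> (((~C & (~C & (B -> C))) -> C) | C)): 1 ≤ 1, so result = 1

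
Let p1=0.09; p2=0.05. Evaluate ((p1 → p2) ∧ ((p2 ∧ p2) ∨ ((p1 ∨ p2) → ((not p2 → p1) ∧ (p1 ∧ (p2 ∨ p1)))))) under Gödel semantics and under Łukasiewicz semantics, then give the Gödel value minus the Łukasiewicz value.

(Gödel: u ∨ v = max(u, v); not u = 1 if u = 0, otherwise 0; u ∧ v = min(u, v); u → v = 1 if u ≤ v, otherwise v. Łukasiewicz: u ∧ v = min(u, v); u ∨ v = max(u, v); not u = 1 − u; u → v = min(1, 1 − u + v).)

-0.91

Gödel evaluation:
  (p1 → p2): 0.09 > 0.05, so result = 0.05
  (p2 ∧ p2) = min(0.05, 0.05) = 0.05
  (p1 ∨ p2) = max(0.09, 0.05) = 0.09
  not p2: Gödel ¬ of 0.05 = 0 (operand ≠ 0)
  (not p2 → p1): 0 ≤ 0.09, so result = 1
  (p2 ∨ p1) = max(0.05, 0.09) = 0.09
  (p1 ∧ (p2 ∨ p1)) = min(0.09, 0.09) = 0.09
  ((not p2 → p1) ∧ (p1 ∧ (p2 ∨ p1))) = min(1, 0.09) = 0.09
  ((p1 ∨ p2) → ((not p2 → p1) ∧ (p1 ∧ (p2 ∨ p1)))): 0.09 ≤ 0.09, so result = 1
  ((p2 ∧ p2) ∨ ((p1 ∨ p2) → ((not p2 → p1) ∧ (p1 ∧ (p2 ∨ p1))))) = max(0.05, 1) = 1
  ((p1 → p2) ∧ ((p2 ∧ p2) ∨ ((p1 ∨ p2) → ((not p2 → p1) ∧ (p1 ∧ (p2 ∨ p1)))))) = min(0.05, 1) = 0.05
  Gödel value = 0.05
Łukasiewicz evaluation:
  (p1 → p2): min(1, 1 − 0.09 + 0.05) = 0.96
  (p2 ∧ p2) = min(0.05, 0.05) = 0.05
  (p1 ∨ p2) = max(0.09, 0.05) = 0.09
  not p2: Łukasiewicz ¬ gives 1 − 0.05 = 0.95
  (not p2 → p1): min(1, 1 − 0.95 + 0.09) = 0.14
  (p2 ∨ p1) = max(0.05, 0.09) = 0.09
  (p1 ∧ (p2 ∨ p1)) = min(0.09, 0.09) = 0.09
  ((not p2 → p1) ∧ (p1 ∧ (p2 ∨ p1))) = min(0.14, 0.09) = 0.09
  ((p1 ∨ p2) → ((not p2 → p1) ∧ (p1 ∧ (p2 ∨ p1)))): min(1, 1 − 0.09 + 0.09) = 1
  ((p2 ∧ p2) ∨ ((p1 ∨ p2) → ((not p2 → p1) ∧ (p1 ∧ (p2 ∨ p1))))) = max(0.05, 1) = 1
  ((p1 → p2) ∧ ((p2 ∧ p2) ∨ ((p1 ∨ p2) → ((not p2 → p1) ∧ (p1 ∧ (p2 ∨ p1)))))) = min(0.96, 1) = 0.96
  Łukasiewicz value = 0.96
Difference: 0.05 − 0.96 = -0.91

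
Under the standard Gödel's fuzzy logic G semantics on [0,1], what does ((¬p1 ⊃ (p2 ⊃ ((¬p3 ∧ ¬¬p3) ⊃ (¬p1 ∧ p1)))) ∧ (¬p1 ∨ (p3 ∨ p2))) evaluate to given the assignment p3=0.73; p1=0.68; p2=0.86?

0.86

¬p1: Gödel ¬ of 0.68 = 0 (operand ≠ 0)
¬p3: Gödel ¬ of 0.73 = 0 (operand ≠ 0)
¬p3: Gödel ¬ of 0.73 = 0 (operand ≠ 0)
¬¬p3: Gödel ¬ of 0 = 1 (operand is 0)
(¬p3 ∧ ¬¬p3) = min(0, 1) = 0
¬p1: Gödel ¬ of 0.68 = 0 (operand ≠ 0)
(¬p1 ∧ p1) = min(0, 0.68) = 0
((¬p3 ∧ ¬¬p3) ⊃ (¬p1 ∧ p1)): 0 ≤ 0, so result = 1
(p2 ⊃ ((¬p3 ∧ ¬¬p3) ⊃ (¬p1 ∧ p1))): 0.86 ≤ 1, so result = 1
(¬p1 ⊃ (p2 ⊃ ((¬p3 ∧ ¬¬p3) ⊃ (¬p1 ∧ p1)))): 0 ≤ 1, so result = 1
¬p1: Gödel ¬ of 0.68 = 0 (operand ≠ 0)
(p3 ∨ p2) = max(0.73, 0.86) = 0.86
(¬p1 ∨ (p3 ∨ p2)) = max(0, 0.86) = 0.86
((¬p1 ⊃ (p2 ⊃ ((¬p3 ∧ ¬¬p3) ⊃ (¬p1 ∧ p1)))) ∧ (¬p1 ∨ (p3 ∨ p2))) = min(1, 0.86) = 0.86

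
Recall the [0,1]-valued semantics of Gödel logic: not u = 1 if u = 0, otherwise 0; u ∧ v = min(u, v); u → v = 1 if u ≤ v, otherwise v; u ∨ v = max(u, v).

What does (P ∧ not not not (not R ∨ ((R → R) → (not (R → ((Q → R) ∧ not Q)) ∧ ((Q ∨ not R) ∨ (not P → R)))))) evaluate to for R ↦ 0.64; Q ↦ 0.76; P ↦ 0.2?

not R: Gödel ¬ of 0.64 = 0 (operand ≠ 0)
(R → R): 0.64 ≤ 0.64, so result = 1
(Q → R): 0.76 > 0.64, so result = 0.64
not Q: Gödel ¬ of 0.76 = 0 (operand ≠ 0)
((Q → R) ∧ not Q) = min(0.64, 0) = 0
(R → ((Q → R) ∧ not Q)): 0.64 > 0, so result = 0
not (R → ((Q → R) ∧ not Q)): Gödel ¬ of 0 = 1 (operand is 0)
not R: Gödel ¬ of 0.64 = 0 (operand ≠ 0)
(Q ∨ not R) = max(0.76, 0) = 0.76
not P: Gödel ¬ of 0.2 = 0 (operand ≠ 0)
(not P → R): 0 ≤ 0.64, so result = 1
((Q ∨ not R) ∨ (not P → R)) = max(0.76, 1) = 1
(not (R → ((Q → R) ∧ not Q)) ∧ ((Q ∨ not R) ∨ (not P → R))) = min(1, 1) = 1
((R → R) → (not (R → ((Q → R) ∧ not Q)) ∧ ((Q ∨ not R) ∨ (not P → R)))): 1 ≤ 1, so result = 1
(not R ∨ ((R → R) → (not (R → ((Q → R) ∧ not Q)) ∧ ((Q ∨ not R) ∨ (not P → R))))) = max(0, 1) = 1
not (not R ∨ ((R → R) → (not (R → ((Q → R) ∧ not Q)) ∧ ((Q ∨ not R) ∨ (not P → R))))): Gödel ¬ of 1 = 0 (operand ≠ 0)
not not (not R ∨ ((R → R) → (not (R → ((Q → R) ∧ not Q)) ∧ ((Q ∨ not R) ∨ (not P → R))))): Gödel ¬ of 0 = 1 (operand is 0)
not not not (not R ∨ ((R → R) → (not (R → ((Q → R) ∧ not Q)) ∧ ((Q ∨ not R) ∨ (not P → R))))): Gödel ¬ of 1 = 0 (operand ≠ 0)
(P ∧ not not not (not R ∨ ((R → R) → (not (R → ((Q → R) ∧ not Q)) ∧ ((Q ∨ not R) ∨ (not P → R)))))) = min(0.2, 0) = 0

0.00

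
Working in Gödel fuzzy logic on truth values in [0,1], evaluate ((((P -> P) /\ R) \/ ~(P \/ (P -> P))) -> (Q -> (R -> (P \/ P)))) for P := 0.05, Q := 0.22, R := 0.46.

0.05

(P -> P): 0.05 ≤ 0.05, so result = 1
((P -> P) /\ R) = min(1, 0.46) = 0.46
(P -> P): 0.05 ≤ 0.05, so result = 1
(P \/ (P -> P)) = max(0.05, 1) = 1
~(P \/ (P -> P)): Gödel ¬ of 1 = 0 (operand ≠ 0)
(((P -> P) /\ R) \/ ~(P \/ (P -> P))) = max(0.46, 0) = 0.46
(P \/ P) = max(0.05, 0.05) = 0.05
(R -> (P \/ P)): 0.46 > 0.05, so result = 0.05
(Q -> (R -> (P \/ P))): 0.22 > 0.05, so result = 0.05
((((P -> P) /\ R) \/ ~(P \/ (P -> P))) -> (Q -> (R -> (P \/ P)))): 0.46 > 0.05, so result = 0.05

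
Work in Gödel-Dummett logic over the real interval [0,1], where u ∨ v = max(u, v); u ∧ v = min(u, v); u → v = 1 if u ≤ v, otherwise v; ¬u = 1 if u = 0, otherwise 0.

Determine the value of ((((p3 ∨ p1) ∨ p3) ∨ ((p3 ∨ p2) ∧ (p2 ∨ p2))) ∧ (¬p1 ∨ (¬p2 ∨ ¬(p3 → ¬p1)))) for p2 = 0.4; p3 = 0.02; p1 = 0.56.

0.56

(p3 ∨ p1) = max(0.02, 0.56) = 0.56
((p3 ∨ p1) ∨ p3) = max(0.56, 0.02) = 0.56
(p3 ∨ p2) = max(0.02, 0.4) = 0.4
(p2 ∨ p2) = max(0.4, 0.4) = 0.4
((p3 ∨ p2) ∧ (p2 ∨ p2)) = min(0.4, 0.4) = 0.4
(((p3 ∨ p1) ∨ p3) ∨ ((p3 ∨ p2) ∧ (p2 ∨ p2))) = max(0.56, 0.4) = 0.56
¬p1: Gödel ¬ of 0.56 = 0 (operand ≠ 0)
¬p2: Gödel ¬ of 0.4 = 0 (operand ≠ 0)
¬p1: Gödel ¬ of 0.56 = 0 (operand ≠ 0)
(p3 → ¬p1): 0.02 > 0, so result = 0
¬(p3 → ¬p1): Gödel ¬ of 0 = 1 (operand is 0)
(¬p2 ∨ ¬(p3 → ¬p1)) = max(0, 1) = 1
(¬p1 ∨ (¬p2 ∨ ¬(p3 → ¬p1))) = max(0, 1) = 1
((((p3 ∨ p1) ∨ p3) ∨ ((p3 ∨ p2) ∧ (p2 ∨ p2))) ∧ (¬p1 ∨ (¬p2 ∨ ¬(p3 → ¬p1)))) = min(0.56, 1) = 0.56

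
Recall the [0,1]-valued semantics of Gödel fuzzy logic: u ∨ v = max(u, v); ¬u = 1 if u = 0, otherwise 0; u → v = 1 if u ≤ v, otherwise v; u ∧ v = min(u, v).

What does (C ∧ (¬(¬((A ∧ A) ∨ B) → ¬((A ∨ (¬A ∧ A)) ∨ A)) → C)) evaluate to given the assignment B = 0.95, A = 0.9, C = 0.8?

(A ∧ A) = min(0.9, 0.9) = 0.9
((A ∧ A) ∨ B) = max(0.9, 0.95) = 0.95
¬((A ∧ A) ∨ B): Gödel ¬ of 0.95 = 0 (operand ≠ 0)
¬A: Gödel ¬ of 0.9 = 0 (operand ≠ 0)
(¬A ∧ A) = min(0, 0.9) = 0
(A ∨ (¬A ∧ A)) = max(0.9, 0) = 0.9
((A ∨ (¬A ∧ A)) ∨ A) = max(0.9, 0.9) = 0.9
¬((A ∨ (¬A ∧ A)) ∨ A): Gödel ¬ of 0.9 = 0 (operand ≠ 0)
(¬((A ∧ A) ∨ B) → ¬((A ∨ (¬A ∧ A)) ∨ A)): 0 ≤ 0, so result = 1
¬(¬((A ∧ A) ∨ B) → ¬((A ∨ (¬A ∧ A)) ∨ A)): Gödel ¬ of 1 = 0 (operand ≠ 0)
(¬(¬((A ∧ A) ∨ B) → ¬((A ∨ (¬A ∧ A)) ∨ A)) → C): 0 ≤ 0.8, so result = 1
(C ∧ (¬(¬((A ∧ A) ∨ B) → ¬((A ∨ (¬A ∧ A)) ∨ A)) → C)) = min(0.8, 1) = 0.8

0.80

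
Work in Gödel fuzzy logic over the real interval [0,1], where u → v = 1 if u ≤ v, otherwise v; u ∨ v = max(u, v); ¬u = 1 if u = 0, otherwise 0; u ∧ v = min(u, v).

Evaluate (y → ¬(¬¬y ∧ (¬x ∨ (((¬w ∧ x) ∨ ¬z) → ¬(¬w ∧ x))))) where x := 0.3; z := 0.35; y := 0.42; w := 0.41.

0.00

¬y: Gödel ¬ of 0.42 = 0 (operand ≠ 0)
¬¬y: Gödel ¬ of 0 = 1 (operand is 0)
¬x: Gödel ¬ of 0.3 = 0 (operand ≠ 0)
¬w: Gödel ¬ of 0.41 = 0 (operand ≠ 0)
(¬w ∧ x) = min(0, 0.3) = 0
¬z: Gödel ¬ of 0.35 = 0 (operand ≠ 0)
((¬w ∧ x) ∨ ¬z) = max(0, 0) = 0
¬w: Gödel ¬ of 0.41 = 0 (operand ≠ 0)
(¬w ∧ x) = min(0, 0.3) = 0
¬(¬w ∧ x): Gödel ¬ of 0 = 1 (operand is 0)
(((¬w ∧ x) ∨ ¬z) → ¬(¬w ∧ x)): 0 ≤ 1, so result = 1
(¬x ∨ (((¬w ∧ x) ∨ ¬z) → ¬(¬w ∧ x))) = max(0, 1) = 1
(¬¬y ∧ (¬x ∨ (((¬w ∧ x) ∨ ¬z) → ¬(¬w ∧ x)))) = min(1, 1) = 1
¬(¬¬y ∧ (¬x ∨ (((¬w ∧ x) ∨ ¬z) → ¬(¬w ∧ x)))): Gödel ¬ of 1 = 0 (operand ≠ 0)
(y → ¬(¬¬y ∧ (¬x ∨ (((¬w ∧ x) ∨ ¬z) → ¬(¬w ∧ x))))): 0.42 > 0, so result = 0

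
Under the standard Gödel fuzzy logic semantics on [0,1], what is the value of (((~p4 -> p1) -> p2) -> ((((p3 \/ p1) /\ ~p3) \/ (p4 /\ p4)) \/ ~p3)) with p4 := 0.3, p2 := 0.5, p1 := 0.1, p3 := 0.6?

0.30

~p4: Gödel ¬ of 0.3 = 0 (operand ≠ 0)
(~p4 -> p1): 0 ≤ 0.1, so result = 1
((~p4 -> p1) -> p2): 1 > 0.5, so result = 0.5
(p3 \/ p1) = max(0.6, 0.1) = 0.6
~p3: Gödel ¬ of 0.6 = 0 (operand ≠ 0)
((p3 \/ p1) /\ ~p3) = min(0.6, 0) = 0
(p4 /\ p4) = min(0.3, 0.3) = 0.3
(((p3 \/ p1) /\ ~p3) \/ (p4 /\ p4)) = max(0, 0.3) = 0.3
~p3: Gödel ¬ of 0.6 = 0 (operand ≠ 0)
((((p3 \/ p1) /\ ~p3) \/ (p4 /\ p4)) \/ ~p3) = max(0.3, 0) = 0.3
(((~p4 -> p1) -> p2) -> ((((p3 \/ p1) /\ ~p3) \/ (p4 /\ p4)) \/ ~p3)): 0.5 > 0.3, so result = 0.3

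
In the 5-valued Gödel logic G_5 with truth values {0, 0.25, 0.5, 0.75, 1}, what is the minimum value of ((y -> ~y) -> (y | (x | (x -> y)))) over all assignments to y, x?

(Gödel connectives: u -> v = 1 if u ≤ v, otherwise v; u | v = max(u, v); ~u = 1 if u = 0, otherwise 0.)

0.25

The minimum is attained at y = 0, x = 0.25:
  ~y: Gödel ¬ of 0 = 1 (operand is 0)
  (y -> ~y): 0 ≤ 1, so result = 1
  (x -> y): 0.25 > 0, so result = 0
  (x | (x -> y)) = max(0.25, 0) = 0.25
  (y | (x | (x -> y))) = max(0, 0.25) = 0.25
  ((y -> ~y) -> (y | (x | (x -> y)))): 1 > 0.25, so result = 0.25
Checking all 25 assignments confirms none give a value below 0.25.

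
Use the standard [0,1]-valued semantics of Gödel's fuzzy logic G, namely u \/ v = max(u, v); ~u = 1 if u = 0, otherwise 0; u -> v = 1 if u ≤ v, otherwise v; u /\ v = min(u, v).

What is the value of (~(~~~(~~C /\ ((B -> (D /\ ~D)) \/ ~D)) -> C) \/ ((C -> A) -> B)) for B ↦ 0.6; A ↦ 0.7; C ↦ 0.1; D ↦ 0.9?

~C: Gödel ¬ of 0.1 = 0 (operand ≠ 0)
~~C: Gödel ¬ of 0 = 1 (operand is 0)
~D: Gödel ¬ of 0.9 = 0 (operand ≠ 0)
(D /\ ~D) = min(0.9, 0) = 0
(B -> (D /\ ~D)): 0.6 > 0, so result = 0
~D: Gödel ¬ of 0.9 = 0 (operand ≠ 0)
((B -> (D /\ ~D)) \/ ~D) = max(0, 0) = 0
(~~C /\ ((B -> (D /\ ~D)) \/ ~D)) = min(1, 0) = 0
~(~~C /\ ((B -> (D /\ ~D)) \/ ~D)): Gödel ¬ of 0 = 1 (operand is 0)
~~(~~C /\ ((B -> (D /\ ~D)) \/ ~D)): Gödel ¬ of 1 = 0 (operand ≠ 0)
~~~(~~C /\ ((B -> (D /\ ~D)) \/ ~D)): Gödel ¬ of 0 = 1 (operand is 0)
(~~~(~~C /\ ((B -> (D /\ ~D)) \/ ~D)) -> C): 1 > 0.1, so result = 0.1
~(~~~(~~C /\ ((B -> (D /\ ~D)) \/ ~D)) -> C): Gödel ¬ of 0.1 = 0 (operand ≠ 0)
(C -> A): 0.1 ≤ 0.7, so result = 1
((C -> A) -> B): 1 > 0.6, so result = 0.6
(~(~~~(~~C /\ ((B -> (D /\ ~D)) \/ ~D)) -> C) \/ ((C -> A) -> B)) = max(0, 0.6) = 0.6

0.60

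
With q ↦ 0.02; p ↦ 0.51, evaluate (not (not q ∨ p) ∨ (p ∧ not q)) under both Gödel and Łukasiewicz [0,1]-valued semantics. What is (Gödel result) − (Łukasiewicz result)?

-0.51

Gödel evaluation:
  not q: Gödel ¬ of 0.02 = 0 (operand ≠ 0)
  (not q ∨ p) = max(0, 0.51) = 0.51
  not (not q ∨ p): Gödel ¬ of 0.51 = 0 (operand ≠ 0)
  not q: Gödel ¬ of 0.02 = 0 (operand ≠ 0)
  (p ∧ not q) = min(0.51, 0) = 0
  (not (not q ∨ p) ∨ (p ∧ not q)) = max(0, 0) = 0
  Gödel value = 0
Łukasiewicz evaluation:
  not q: Łukasiewicz ¬ gives 1 − 0.02 = 0.98
  (not q ∨ p) = max(0.98, 0.51) = 0.98
  not (not q ∨ p): Łukasiewicz ¬ gives 1 − 0.98 = 0.02
  not q: Łukasiewicz ¬ gives 1 − 0.02 = 0.98
  (p ∧ not q) = min(0.51, 0.98) = 0.51
  (not (not q ∨ p) ∨ (p ∧ not q)) = max(0.02, 0.51) = 0.51
  Łukasiewicz value = 0.51
Difference: 0 − 0.51 = -0.51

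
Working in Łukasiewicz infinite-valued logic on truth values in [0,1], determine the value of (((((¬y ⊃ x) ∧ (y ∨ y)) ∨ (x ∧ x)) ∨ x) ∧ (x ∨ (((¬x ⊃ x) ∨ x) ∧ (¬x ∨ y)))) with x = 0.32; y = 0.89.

¬y: Łukasiewicz ¬ gives 1 − 0.89 = 0.11
(¬y ⊃ x): min(1, 1 − 0.11 + 0.32) = 1
(y ∨ y) = max(0.89, 0.89) = 0.89
((¬y ⊃ x) ∧ (y ∨ y)) = min(1, 0.89) = 0.89
(x ∧ x) = min(0.32, 0.32) = 0.32
(((¬y ⊃ x) ∧ (y ∨ y)) ∨ (x ∧ x)) = max(0.89, 0.32) = 0.89
((((¬y ⊃ x) ∧ (y ∨ y)) ∨ (x ∧ x)) ∨ x) = max(0.89, 0.32) = 0.89
¬x: Łukasiewicz ¬ gives 1 − 0.32 = 0.68
(¬x ⊃ x): min(1, 1 − 0.68 + 0.32) = 0.64
((¬x ⊃ x) ∨ x) = max(0.64, 0.32) = 0.64
¬x: Łukasiewicz ¬ gives 1 − 0.32 = 0.68
(¬x ∨ y) = max(0.68, 0.89) = 0.89
(((¬x ⊃ x) ∨ x) ∧ (¬x ∨ y)) = min(0.64, 0.89) = 0.64
(x ∨ (((¬x ⊃ x) ∨ x) ∧ (¬x ∨ y))) = max(0.32, 0.64) = 0.64
(((((¬y ⊃ x) ∧ (y ∨ y)) ∨ (x ∧ x)) ∨ x) ∧ (x ∨ (((¬x ⊃ x) ∨ x) ∧ (¬x ∨ y)))) = min(0.89, 0.64) = 0.64

0.64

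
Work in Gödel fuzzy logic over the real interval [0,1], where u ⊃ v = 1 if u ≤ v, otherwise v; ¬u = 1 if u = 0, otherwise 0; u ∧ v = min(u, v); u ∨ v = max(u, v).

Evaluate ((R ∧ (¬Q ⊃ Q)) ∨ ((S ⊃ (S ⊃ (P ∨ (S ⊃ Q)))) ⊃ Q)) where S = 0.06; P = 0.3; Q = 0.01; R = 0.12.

0.12

¬Q: Gödel ¬ of 0.01 = 0 (operand ≠ 0)
(¬Q ⊃ Q): 0 ≤ 0.01, so result = 1
(R ∧ (¬Q ⊃ Q)) = min(0.12, 1) = 0.12
(S ⊃ Q): 0.06 > 0.01, so result = 0.01
(P ∨ (S ⊃ Q)) = max(0.3, 0.01) = 0.3
(S ⊃ (P ∨ (S ⊃ Q))): 0.06 ≤ 0.3, so result = 1
(S ⊃ (S ⊃ (P ∨ (S ⊃ Q)))): 0.06 ≤ 1, so result = 1
((S ⊃ (S ⊃ (P ∨ (S ⊃ Q)))) ⊃ Q): 1 > 0.01, so result = 0.01
((R ∧ (¬Q ⊃ Q)) ∨ ((S ⊃ (S ⊃ (P ∨ (S ⊃ Q)))) ⊃ Q)) = max(0.12, 0.01) = 0.12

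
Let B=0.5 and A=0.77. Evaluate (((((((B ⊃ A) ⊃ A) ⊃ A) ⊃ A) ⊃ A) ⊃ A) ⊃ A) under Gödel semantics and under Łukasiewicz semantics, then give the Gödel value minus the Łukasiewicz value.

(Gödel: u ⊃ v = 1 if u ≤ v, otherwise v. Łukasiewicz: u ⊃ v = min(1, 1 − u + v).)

Gödel evaluation:
  (B ⊃ A): 0.5 ≤ 0.77, so result = 1
  ((B ⊃ A) ⊃ A): 1 > 0.77, so result = 0.77
  (((B ⊃ A) ⊃ A) ⊃ A): 0.77 ≤ 0.77, so result = 1
  ((((B ⊃ A) ⊃ A) ⊃ A) ⊃ A): 1 > 0.77, so result = 0.77
  (((((B ⊃ A) ⊃ A) ⊃ A) ⊃ A) ⊃ A): 0.77 ≤ 0.77, so result = 1
  ((((((B ⊃ A) ⊃ A) ⊃ A) ⊃ A) ⊃ A) ⊃ A): 1 > 0.77, so result = 0.77
  (((((((B ⊃ A) ⊃ A) ⊃ A) ⊃ A) ⊃ A) ⊃ A) ⊃ A): 0.77 ≤ 0.77, so result = 1
  Gödel value = 1
Łukasiewicz evaluation:
  (B ⊃ A): min(1, 1 − 0.5 + 0.77) = 1
  ((B ⊃ A) ⊃ A): min(1, 1 − 1 + 0.77) = 0.77
  (((B ⊃ A) ⊃ A) ⊃ A): min(1, 1 − 0.77 + 0.77) = 1
  ((((B ⊃ A) ⊃ A) ⊃ A) ⊃ A): min(1, 1 − 1 + 0.77) = 0.77
  (((((B ⊃ A) ⊃ A) ⊃ A) ⊃ A) ⊃ A): min(1, 1 − 0.77 + 0.77) = 1
  ((((((B ⊃ A) ⊃ A) ⊃ A) ⊃ A) ⊃ A) ⊃ A): min(1, 1 − 1 + 0.77) = 0.77
  (((((((B ⊃ A) ⊃ A) ⊃ A) ⊃ A) ⊃ A) ⊃ A) ⊃ A): min(1, 1 − 0.77 + 0.77) = 1
  Łukasiewicz value = 1
Difference: 1 − 1 = 0.00

0.00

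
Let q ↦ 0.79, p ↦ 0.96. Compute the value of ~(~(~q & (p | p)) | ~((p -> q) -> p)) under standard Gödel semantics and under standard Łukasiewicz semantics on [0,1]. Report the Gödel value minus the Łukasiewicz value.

-0.21

Gödel evaluation:
  ~q: Gödel ¬ of 0.79 = 0 (operand ≠ 0)
  (p | p) = max(0.96, 0.96) = 0.96
  (~q & (p | p)) = min(0, 0.96) = 0
  ~(~q & (p | p)): Gödel ¬ of 0 = 1 (operand is 0)
  (p -> q): 0.96 > 0.79, so result = 0.79
  ((p -> q) -> p): 0.79 ≤ 0.96, so result = 1
  ~((p -> q) -> p): Gödel ¬ of 1 = 0 (operand ≠ 0)
  (~(~q & (p | p)) | ~((p -> q) -> p)) = max(1, 0) = 1
  ~(~(~q & (p | p)) | ~((p -> q) -> p)): Gödel ¬ of 1 = 0 (operand ≠ 0)
  Gödel value = 0
Łukasiewicz evaluation:
  ~q: Łukasiewicz ¬ gives 1 − 0.79 = 0.21
  (p | p) = max(0.96, 0.96) = 0.96
  (~q & (p | p)) = min(0.21, 0.96) = 0.21
  ~(~q & (p | p)): Łukasiewicz ¬ gives 1 − 0.21 = 0.79
  (p -> q): min(1, 1 − 0.96 + 0.79) = 0.83
  ((p -> q) -> p): min(1, 1 − 0.83 + 0.96) = 1
  ~((p -> q) -> p): Łukasiewicz ¬ gives 1 − 1 = 0
  (~(~q & (p | p)) | ~((p -> q) -> p)) = max(0.79, 0) = 0.79
  ~(~(~q & (p | p)) | ~((p -> q) -> p)): Łukasiewicz ¬ gives 1 − 0.79 = 0.21
  Łukasiewicz value = 0.21
Difference: 0 − 0.21 = -0.21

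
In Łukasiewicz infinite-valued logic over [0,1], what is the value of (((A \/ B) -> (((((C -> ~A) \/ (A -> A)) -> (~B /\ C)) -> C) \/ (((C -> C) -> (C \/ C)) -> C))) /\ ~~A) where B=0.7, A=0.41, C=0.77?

0.41

(A \/ B) = max(0.41, 0.7) = 0.7
~A: Łukasiewicz ¬ gives 1 − 0.41 = 0.59
(C -> ~A): min(1, 1 − 0.77 + 0.59) = 0.82
(A -> A): min(1, 1 − 0.41 + 0.41) = 1
((C -> ~A) \/ (A -> A)) = max(0.82, 1) = 1
~B: Łukasiewicz ¬ gives 1 − 0.7 = 0.3
(~B /\ C) = min(0.3, 0.77) = 0.3
(((C -> ~A) \/ (A -> A)) -> (~B /\ C)): min(1, 1 − 1 + 0.3) = 0.3
((((C -> ~A) \/ (A -> A)) -> (~B /\ C)) -> C): min(1, 1 − 0.3 + 0.77) = 1
(C -> C): min(1, 1 − 0.77 + 0.77) = 1
(C \/ C) = max(0.77, 0.77) = 0.77
((C -> C) -> (C \/ C)): min(1, 1 − 1 + 0.77) = 0.77
(((C -> C) -> (C \/ C)) -> C): min(1, 1 − 0.77 + 0.77) = 1
(((((C -> ~A) \/ (A -> A)) -> (~B /\ C)) -> C) \/ (((C -> C) -> (C \/ C)) -> C)) = max(1, 1) = 1
((A \/ B) -> (((((C -> ~A) \/ (A -> A)) -> (~B /\ C)) -> C) \/ (((C -> C) -> (C \/ C)) -> C))): min(1, 1 − 0.7 + 1) = 1
~A: Łukasiewicz ¬ gives 1 − 0.41 = 0.59
~~A: Łukasiewicz ¬ gives 1 − 0.59 = 0.41
(((A \/ B) -> (((((C -> ~A) \/ (A -> A)) -> (~B /\ C)) -> C) \/ (((C -> C) -> (C \/ C)) -> C))) /\ ~~A) = min(1, 0.41) = 0.41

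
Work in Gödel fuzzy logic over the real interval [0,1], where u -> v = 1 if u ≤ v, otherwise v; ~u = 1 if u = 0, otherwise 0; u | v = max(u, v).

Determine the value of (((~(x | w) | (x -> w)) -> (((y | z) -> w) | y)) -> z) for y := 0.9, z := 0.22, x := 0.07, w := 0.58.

0.22

(x | w) = max(0.07, 0.58) = 0.58
~(x | w): Gödel ¬ of 0.58 = 0 (operand ≠ 0)
(x -> w): 0.07 ≤ 0.58, so result = 1
(~(x | w) | (x -> w)) = max(0, 1) = 1
(y | z) = max(0.9, 0.22) = 0.9
((y | z) -> w): 0.9 > 0.58, so result = 0.58
(((y | z) -> w) | y) = max(0.58, 0.9) = 0.9
((~(x | w) | (x -> w)) -> (((y | z) -> w) | y)): 1 > 0.9, so result = 0.9
(((~(x | w) | (x -> w)) -> (((y | z) -> w) | y)) -> z): 0.9 > 0.22, so result = 0.22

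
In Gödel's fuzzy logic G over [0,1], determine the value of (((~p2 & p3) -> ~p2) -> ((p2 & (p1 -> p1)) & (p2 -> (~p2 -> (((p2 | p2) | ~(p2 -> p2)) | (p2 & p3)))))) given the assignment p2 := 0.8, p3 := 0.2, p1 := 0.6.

0.80

~p2: Gödel ¬ of 0.8 = 0 (operand ≠ 0)
(~p2 & p3) = min(0, 0.2) = 0
~p2: Gödel ¬ of 0.8 = 0 (operand ≠ 0)
((~p2 & p3) -> ~p2): 0 ≤ 0, so result = 1
(p1 -> p1): 0.6 ≤ 0.6, so result = 1
(p2 & (p1 -> p1)) = min(0.8, 1) = 0.8
~p2: Gödel ¬ of 0.8 = 0 (operand ≠ 0)
(p2 | p2) = max(0.8, 0.8) = 0.8
(p2 -> p2): 0.8 ≤ 0.8, so result = 1
~(p2 -> p2): Gödel ¬ of 1 = 0 (operand ≠ 0)
((p2 | p2) | ~(p2 -> p2)) = max(0.8, 0) = 0.8
(p2 & p3) = min(0.8, 0.2) = 0.2
(((p2 | p2) | ~(p2 -> p2)) | (p2 & p3)) = max(0.8, 0.2) = 0.8
(~p2 -> (((p2 | p2) | ~(p2 -> p2)) | (p2 & p3))): 0 ≤ 0.8, so result = 1
(p2 -> (~p2 -> (((p2 | p2) | ~(p2 -> p2)) | (p2 & p3)))): 0.8 ≤ 1, so result = 1
((p2 & (p1 -> p1)) & (p2 -> (~p2 -> (((p2 | p2) | ~(p2 -> p2)) | (p2 & p3))))) = min(0.8, 1) = 0.8
(((~p2 & p3) -> ~p2) -> ((p2 & (p1 -> p1)) & (p2 -> (~p2 -> (((p2 | p2) | ~(p2 -> p2)) | (p2 & p3)))))): 1 > 0.8, so result = 0.8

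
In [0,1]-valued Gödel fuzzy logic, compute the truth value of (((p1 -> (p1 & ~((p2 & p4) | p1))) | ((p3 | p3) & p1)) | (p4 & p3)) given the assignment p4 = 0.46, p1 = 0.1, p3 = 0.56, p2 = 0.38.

0.46

(p2 & p4) = min(0.38, 0.46) = 0.38
((p2 & p4) | p1) = max(0.38, 0.1) = 0.38
~((p2 & p4) | p1): Gödel ¬ of 0.38 = 0 (operand ≠ 0)
(p1 & ~((p2 & p4) | p1)) = min(0.1, 0) = 0
(p1 -> (p1 & ~((p2 & p4) | p1))): 0.1 > 0, so result = 0
(p3 | p3) = max(0.56, 0.56) = 0.56
((p3 | p3) & p1) = min(0.56, 0.1) = 0.1
((p1 -> (p1 & ~((p2 & p4) | p1))) | ((p3 | p3) & p1)) = max(0, 0.1) = 0.1
(p4 & p3) = min(0.46, 0.56) = 0.46
(((p1 -> (p1 & ~((p2 & p4) | p1))) | ((p3 | p3) & p1)) | (p4 & p3)) = max(0.1, 0.46) = 0.46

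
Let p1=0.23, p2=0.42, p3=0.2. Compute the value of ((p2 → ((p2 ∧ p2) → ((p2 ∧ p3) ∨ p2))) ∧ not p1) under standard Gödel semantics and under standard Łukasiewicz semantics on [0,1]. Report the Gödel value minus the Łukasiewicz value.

Gödel evaluation:
  (p2 ∧ p2) = min(0.42, 0.42) = 0.42
  (p2 ∧ p3) = min(0.42, 0.2) = 0.2
  ((p2 ∧ p3) ∨ p2) = max(0.2, 0.42) = 0.42
  ((p2 ∧ p2) → ((p2 ∧ p3) ∨ p2)): 0.42 ≤ 0.42, so result = 1
  (p2 → ((p2 ∧ p2) → ((p2 ∧ p3) ∨ p2))): 0.42 ≤ 1, so result = 1
  not p1: Gödel ¬ of 0.23 = 0 (operand ≠ 0)
  ((p2 → ((p2 ∧ p2) → ((p2 ∧ p3) ∨ p2))) ∧ not p1) = min(1, 0) = 0
  Gödel value = 0
Łukasiewicz evaluation:
  (p2 ∧ p2) = min(0.42, 0.42) = 0.42
  (p2 ∧ p3) = min(0.42, 0.2) = 0.2
  ((p2 ∧ p3) ∨ p2) = max(0.2, 0.42) = 0.42
  ((p2 ∧ p2) → ((p2 ∧ p3) ∨ p2)): min(1, 1 − 0.42 + 0.42) = 1
  (p2 → ((p2 ∧ p2) → ((p2 ∧ p3) ∨ p2))): min(1, 1 − 0.42 + 1) = 1
  not p1: Łukasiewicz ¬ gives 1 − 0.23 = 0.77
  ((p2 → ((p2 ∧ p2) → ((p2 ∧ p3) ∨ p2))) ∧ not p1) = min(1, 0.77) = 0.77
  Łukasiewicz value = 0.77
Difference: 0 − 0.77 = -0.77

-0.77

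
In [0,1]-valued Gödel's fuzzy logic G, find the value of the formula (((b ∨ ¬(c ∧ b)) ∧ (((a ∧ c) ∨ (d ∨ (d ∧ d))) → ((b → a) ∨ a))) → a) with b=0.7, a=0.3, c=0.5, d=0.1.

(c ∧ b) = min(0.5, 0.7) = 0.5
¬(c ∧ b): Gödel ¬ of 0.5 = 0 (operand ≠ 0)
(b ∨ ¬(c ∧ b)) = max(0.7, 0) = 0.7
(a ∧ c) = min(0.3, 0.5) = 0.3
(d ∧ d) = min(0.1, 0.1) = 0.1
(d ∨ (d ∧ d)) = max(0.1, 0.1) = 0.1
((a ∧ c) ∨ (d ∨ (d ∧ d))) = max(0.3, 0.1) = 0.3
(b → a): 0.7 > 0.3, so result = 0.3
((b → a) ∨ a) = max(0.3, 0.3) = 0.3
(((a ∧ c) ∨ (d ∨ (d ∧ d))) → ((b → a) ∨ a)): 0.3 ≤ 0.3, so result = 1
((b ∨ ¬(c ∧ b)) ∧ (((a ∧ c) ∨ (d ∨ (d ∧ d))) → ((b → a) ∨ a))) = min(0.7, 1) = 0.7
(((b ∨ ¬(c ∧ b)) ∧ (((a ∧ c) ∨ (d ∨ (d ∧ d))) → ((b → a) ∨ a))) → a): 0.7 > 0.3, so result = 0.3

0.30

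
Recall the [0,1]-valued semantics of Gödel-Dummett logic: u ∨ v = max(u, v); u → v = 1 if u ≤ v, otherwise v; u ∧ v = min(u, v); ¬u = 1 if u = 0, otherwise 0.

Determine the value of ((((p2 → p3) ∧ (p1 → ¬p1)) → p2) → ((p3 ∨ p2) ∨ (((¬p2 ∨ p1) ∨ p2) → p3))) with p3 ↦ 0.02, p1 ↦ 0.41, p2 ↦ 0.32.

0.32

(p2 → p3): 0.32 > 0.02, so result = 0.02
¬p1: Gödel ¬ of 0.41 = 0 (operand ≠ 0)
(p1 → ¬p1): 0.41 > 0, so result = 0
((p2 → p3) ∧ (p1 → ¬p1)) = min(0.02, 0) = 0
(((p2 → p3) ∧ (p1 → ¬p1)) → p2): 0 ≤ 0.32, so result = 1
(p3 ∨ p2) = max(0.02, 0.32) = 0.32
¬p2: Gödel ¬ of 0.32 = 0 (operand ≠ 0)
(¬p2 ∨ p1) = max(0, 0.41) = 0.41
((¬p2 ∨ p1) ∨ p2) = max(0.41, 0.32) = 0.41
(((¬p2 ∨ p1) ∨ p2) → p3): 0.41 > 0.02, so result = 0.02
((p3 ∨ p2) ∨ (((¬p2 ∨ p1) ∨ p2) → p3)) = max(0.32, 0.02) = 0.32
((((p2 → p3) ∧ (p1 → ¬p1)) → p2) → ((p3 ∨ p2) ∨ (((¬p2 ∨ p1) ∨ p2) → p3))): 1 > 0.32, so result = 0.32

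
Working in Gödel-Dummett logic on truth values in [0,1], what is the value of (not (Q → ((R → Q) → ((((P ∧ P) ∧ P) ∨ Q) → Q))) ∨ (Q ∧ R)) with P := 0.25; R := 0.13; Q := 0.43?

0.13

(R → Q): 0.13 ≤ 0.43, so result = 1
(P ∧ P) = min(0.25, 0.25) = 0.25
((P ∧ P) ∧ P) = min(0.25, 0.25) = 0.25
(((P ∧ P) ∧ P) ∨ Q) = max(0.25, 0.43) = 0.43
((((P ∧ P) ∧ P) ∨ Q) → Q): 0.43 ≤ 0.43, so result = 1
((R → Q) → ((((P ∧ P) ∧ P) ∨ Q) → Q)): 1 ≤ 1, so result = 1
(Q → ((R → Q) → ((((P ∧ P) ∧ P) ∨ Q) → Q))): 0.43 ≤ 1, so result = 1
not (Q → ((R → Q) → ((((P ∧ P) ∧ P) ∨ Q) → Q))): Gödel ¬ of 1 = 0 (operand ≠ 0)
(Q ∧ R) = min(0.43, 0.13) = 0.13
(not (Q → ((R → Q) → ((((P ∧ P) ∧ P) ∨ Q) → Q))) ∨ (Q ∧ R)) = max(0, 0.13) = 0.13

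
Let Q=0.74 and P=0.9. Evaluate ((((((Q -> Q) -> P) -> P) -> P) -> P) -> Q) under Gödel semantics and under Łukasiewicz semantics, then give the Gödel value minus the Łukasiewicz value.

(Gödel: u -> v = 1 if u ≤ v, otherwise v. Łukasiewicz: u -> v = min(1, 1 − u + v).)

Gödel evaluation:
  (Q -> Q): 0.74 ≤ 0.74, so result = 1
  ((Q -> Q) -> P): 1 > 0.9, so result = 0.9
  (((Q -> Q) -> P) -> P): 0.9 ≤ 0.9, so result = 1
  ((((Q -> Q) -> P) -> P) -> P): 1 > 0.9, so result = 0.9
  (((((Q -> Q) -> P) -> P) -> P) -> P): 0.9 ≤ 0.9, so result = 1
  ((((((Q -> Q) -> P) -> P) -> P) -> P) -> Q): 1 > 0.74, so result = 0.74
  Gödel value = 0.74
Łukasiewicz evaluation:
  (Q -> Q): min(1, 1 − 0.74 + 0.74) = 1
  ((Q -> Q) -> P): min(1, 1 − 1 + 0.9) = 0.9
  (((Q -> Q) -> P) -> P): min(1, 1 − 0.9 + 0.9) = 1
  ((((Q -> Q) -> P) -> P) -> P): min(1, 1 − 1 + 0.9) = 0.9
  (((((Q -> Q) -> P) -> P) -> P) -> P): min(1, 1 − 0.9 + 0.9) = 1
  ((((((Q -> Q) -> P) -> P) -> P) -> P) -> Q): min(1, 1 − 1 + 0.74) = 0.74
  Łukasiewicz value = 0.74
Difference: 0.74 − 0.74 = 0.00

0.00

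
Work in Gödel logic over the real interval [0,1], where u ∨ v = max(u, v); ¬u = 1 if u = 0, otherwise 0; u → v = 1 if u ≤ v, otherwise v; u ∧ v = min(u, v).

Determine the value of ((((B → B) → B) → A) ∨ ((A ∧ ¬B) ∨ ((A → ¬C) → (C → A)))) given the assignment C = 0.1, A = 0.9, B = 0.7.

(B → B): 0.7 ≤ 0.7, so result = 1
((B → B) → B): 1 > 0.7, so result = 0.7
(((B → B) → B) → A): 0.7 ≤ 0.9, so result = 1
¬B: Gödel ¬ of 0.7 = 0 (operand ≠ 0)
(A ∧ ¬B) = min(0.9, 0) = 0
¬C: Gödel ¬ of 0.1 = 0 (operand ≠ 0)
(A → ¬C): 0.9 > 0, so result = 0
(C → A): 0.1 ≤ 0.9, so result = 1
((A → ¬C) → (C → A)): 0 ≤ 1, so result = 1
((A ∧ ¬B) ∨ ((A → ¬C) → (C → A))) = max(0, 1) = 1
((((B → B) → B) → A) ∨ ((A ∧ ¬B) ∨ ((A → ¬C) → (C → A)))) = max(1, 1) = 1

1.00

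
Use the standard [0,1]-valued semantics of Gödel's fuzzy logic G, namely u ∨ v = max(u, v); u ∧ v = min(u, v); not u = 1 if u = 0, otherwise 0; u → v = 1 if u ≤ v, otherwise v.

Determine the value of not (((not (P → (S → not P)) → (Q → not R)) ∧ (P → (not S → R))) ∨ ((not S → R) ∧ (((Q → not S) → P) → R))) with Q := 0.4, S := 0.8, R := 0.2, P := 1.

0.00

not P: Gödel ¬ of 1 = 0 (operand ≠ 0)
(S → not P): 0.8 > 0, so result = 0
(P → (S → not P)): 1 > 0, so result = 0
not (P → (S → not P)): Gödel ¬ of 0 = 1 (operand is 0)
not R: Gödel ¬ of 0.2 = 0 (operand ≠ 0)
(Q → not R): 0.4 > 0, so result = 0
(not (P → (S → not P)) → (Q → not R)): 1 > 0, so result = 0
not S: Gödel ¬ of 0.8 = 0 (operand ≠ 0)
(not S → R): 0 ≤ 0.2, so result = 1
(P → (not S → R)): 1 ≤ 1, so result = 1
((not (P → (S → not P)) → (Q → not R)) ∧ (P → (not S → R))) = min(0, 1) = 0
not S: Gödel ¬ of 0.8 = 0 (operand ≠ 0)
(not S → R): 0 ≤ 0.2, so result = 1
not S: Gödel ¬ of 0.8 = 0 (operand ≠ 0)
(Q → not S): 0.4 > 0, so result = 0
((Q → not S) → P): 0 ≤ 1, so result = 1
(((Q → not S) → P) → R): 1 > 0.2, so result = 0.2
((not S → R) ∧ (((Q → not S) → P) → R)) = min(1, 0.2) = 0.2
(((not (P → (S → not P)) → (Q → not R)) ∧ (P → (not S → R))) ∨ ((not S → R) ∧ (((Q → not S) → P) → R))) = max(0, 0.2) = 0.2
not (((not (P → (S → not P)) → (Q → not R)) ∧ (P → (not S → R))) ∨ ((not S → R) ∧ (((Q → not S) → P) → R))): Gödel ¬ of 0.2 = 0 (operand ≠ 0)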